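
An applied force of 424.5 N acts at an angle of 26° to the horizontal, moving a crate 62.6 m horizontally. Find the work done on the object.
W = F·d·cosθ = (424.5)(62.6)cos(26°) = 23880 J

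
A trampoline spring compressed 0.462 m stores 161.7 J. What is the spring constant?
k = 2·PE/x² = 2·161.7/(0.462)² = 1515 N/m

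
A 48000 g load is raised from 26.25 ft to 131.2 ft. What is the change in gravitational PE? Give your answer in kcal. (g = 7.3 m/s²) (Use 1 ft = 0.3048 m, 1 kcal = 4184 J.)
Convert to SI: m = 48.0 kg, Δh = 31.9888 m
ΔPE = mgΔh = (48.0)(7.3)(31.9888) = 11208.9 J = 2.679 kcal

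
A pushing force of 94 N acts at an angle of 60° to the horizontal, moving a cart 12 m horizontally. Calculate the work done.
W = F·d·cosθ = (94)(12)cos(60°) = 564.0 J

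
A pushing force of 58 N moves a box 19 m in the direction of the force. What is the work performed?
W = F·d = (58)(19) = 1102 J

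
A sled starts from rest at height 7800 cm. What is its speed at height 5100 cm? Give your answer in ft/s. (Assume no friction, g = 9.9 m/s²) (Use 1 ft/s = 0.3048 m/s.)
Convert to SI: h₁−h₂ = 27.0 m
mgh₁ = mgh₂ + ½mv² ⇒ v = √(2g(h₁−h₂)) = √(2·9.9·27.0) = 23.1214 m/s = 75.86 ft/s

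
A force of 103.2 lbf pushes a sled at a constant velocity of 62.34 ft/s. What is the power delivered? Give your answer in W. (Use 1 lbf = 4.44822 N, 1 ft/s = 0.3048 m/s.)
Convert to SI: F = 459.056 N, v = 19.0012 m/s
P = Fv = (459.056)(19.0012) = 8723 W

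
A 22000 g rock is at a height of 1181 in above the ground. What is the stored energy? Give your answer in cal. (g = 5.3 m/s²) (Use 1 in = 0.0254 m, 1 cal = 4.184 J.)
Convert to SI: m = 22.0 kg, h = 29.9974 m
PE = mgh = (22.0)(5.3)(29.9974) = 3497.7 J = 836.0 cal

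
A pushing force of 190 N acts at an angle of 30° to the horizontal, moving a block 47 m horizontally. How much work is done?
W = F·d·cosθ = (190)(47)cos(30°) = 7734 J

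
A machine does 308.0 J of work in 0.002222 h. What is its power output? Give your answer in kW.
Convert to SI: W = 308.0 J, t = 7.9992 s
P = W/t = 308.0/7.9992 = 38.5039 W = 0.0385 kW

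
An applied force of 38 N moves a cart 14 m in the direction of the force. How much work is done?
W = F·d = (38)(14) = 532.0 J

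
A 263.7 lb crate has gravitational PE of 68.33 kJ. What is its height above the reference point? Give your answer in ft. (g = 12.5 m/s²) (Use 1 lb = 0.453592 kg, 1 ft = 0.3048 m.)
Convert to SI: m = 119.612 kg, PE = 68330.0 J
h = PE/(mg) = 68330.0/(119.612·12.5) = 45.701 m = 149.9 ft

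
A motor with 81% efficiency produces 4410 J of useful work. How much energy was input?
W_in = W_out/η = 4410/0.81 = 5444 J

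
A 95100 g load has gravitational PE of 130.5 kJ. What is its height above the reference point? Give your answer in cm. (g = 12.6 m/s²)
Convert to SI: m = 95.1 kg, PE = 130500 J
h = PE/(mg) = 130500/(95.1·12.6) = 108.908 m = 10890 cm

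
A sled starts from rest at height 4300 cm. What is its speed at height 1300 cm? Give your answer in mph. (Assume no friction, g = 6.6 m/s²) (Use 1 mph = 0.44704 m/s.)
Convert to SI: h₁−h₂ = 30.0 m
mgh₁ = mgh₂ + ½mv² ⇒ v = √(2g(h₁−h₂)) = √(2·6.6·30.0) = 19.8997 m/s = 44.51 mph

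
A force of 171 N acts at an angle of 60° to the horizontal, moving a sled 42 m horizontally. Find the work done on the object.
W = F·d·cosθ = (171)(42)cos(60°) = 3591 J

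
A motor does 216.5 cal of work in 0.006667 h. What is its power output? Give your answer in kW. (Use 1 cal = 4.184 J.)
Convert to SI: W = 905.836 J, t = 24.0012 s
P = W/t = 905.836/24.0012 = 37.7413 W = 0.03774 kW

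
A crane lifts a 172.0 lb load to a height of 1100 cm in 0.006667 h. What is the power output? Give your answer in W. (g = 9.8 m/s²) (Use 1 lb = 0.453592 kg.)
Convert to SI: m = 78.0178 kg, h = 11.0 m, t = 24.0012 s
P = mgh/t = (78.0178)(9.8)(11.0)/24.0012 = 350.4 W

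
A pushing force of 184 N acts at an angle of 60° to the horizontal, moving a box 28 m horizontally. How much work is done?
W = F·d·cosθ = (184)(28)cos(60°) = 2576 J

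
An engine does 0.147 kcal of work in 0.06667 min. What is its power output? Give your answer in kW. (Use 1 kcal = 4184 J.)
Convert to SI: W = 615.048 J, t = 4.0002 s
P = W/t = 615.048/4.0002 = 153.754 W = 0.1538 kW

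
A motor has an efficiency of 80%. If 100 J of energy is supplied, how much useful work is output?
W_out = η·W_in = 0.8·100 = 80.0 J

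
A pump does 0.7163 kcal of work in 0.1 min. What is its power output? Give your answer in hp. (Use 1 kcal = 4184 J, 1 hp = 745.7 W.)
Convert to SI: W = 2997.0 J, t = 6.0 s
P = W/t = 2997.0/6.0 = 499.5 W = 0.6698 hp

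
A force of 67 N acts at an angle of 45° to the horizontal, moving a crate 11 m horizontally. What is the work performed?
W = F·d·cosθ = (67)(11)cos(45°) = 521.1 J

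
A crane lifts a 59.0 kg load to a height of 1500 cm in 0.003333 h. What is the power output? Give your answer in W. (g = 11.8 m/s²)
Convert to SI: m = 59.0 kg, h = 15.0 m, t = 11.9988 s
P = mgh/t = (59.0)(11.8)(15.0)/11.9988 = 870.3 W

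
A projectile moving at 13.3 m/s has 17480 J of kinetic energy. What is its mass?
m = 2·KE/v² = 2·17480/(13.3)² = 197.6 kg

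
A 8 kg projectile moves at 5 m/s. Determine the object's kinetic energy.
KE = ½mv² = ½(8)(5)² = 100.0 J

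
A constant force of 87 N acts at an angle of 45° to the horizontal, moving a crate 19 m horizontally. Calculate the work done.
W = F·d·cosθ = (87)(19)cos(45°) = 1169 J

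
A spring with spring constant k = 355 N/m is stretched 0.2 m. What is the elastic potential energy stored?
PE = ½kx² = ½(355)(0.2)² = 7.1 J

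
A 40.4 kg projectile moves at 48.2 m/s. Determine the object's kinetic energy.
KE = ½mv² = ½(40.4)(48.2)² = 46930 J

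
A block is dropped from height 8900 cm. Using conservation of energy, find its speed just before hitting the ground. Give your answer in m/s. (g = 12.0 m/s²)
Convert to SI: h = 89.0 m
mgh = ½mv² ⇒ v = √(2gh) = √(2·12.0·89.0) = 46.22 m/s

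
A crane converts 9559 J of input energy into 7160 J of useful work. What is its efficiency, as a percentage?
η = W_out/W_in = 7160/9559 = 74.9%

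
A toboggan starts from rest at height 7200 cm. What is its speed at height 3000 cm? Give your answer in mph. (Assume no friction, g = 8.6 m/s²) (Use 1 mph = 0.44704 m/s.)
Convert to SI: h₁−h₂ = 42.0 m
mgh₁ = mgh₂ + ½mv² ⇒ v = √(2g(h₁−h₂)) = √(2·8.6·42.0) = 26.8775 m/s = 60.12 mph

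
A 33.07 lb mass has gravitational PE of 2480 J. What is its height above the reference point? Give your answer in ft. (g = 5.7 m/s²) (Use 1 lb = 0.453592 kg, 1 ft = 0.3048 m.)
Convert to SI: m = 15.0003 kg, PE = 2480.0 J
h = PE/(mg) = 2480.0/(15.0003·5.7) = 29.0053 m = 95.16 ft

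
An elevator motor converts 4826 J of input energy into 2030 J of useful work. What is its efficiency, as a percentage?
η = W_out/W_in = 2030/4826 = 42.06%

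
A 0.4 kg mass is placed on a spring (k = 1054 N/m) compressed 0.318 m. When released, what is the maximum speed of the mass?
½kx² = ½mv² ⇒ v = x√(k/m) = (0.318)√(1054/0.4) = 16.32 m/s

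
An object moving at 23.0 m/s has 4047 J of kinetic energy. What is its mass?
m = 2·KE/v² = 2·4047/(23.0)² = 15.3 kg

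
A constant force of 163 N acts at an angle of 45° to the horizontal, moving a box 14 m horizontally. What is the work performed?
W = F·d·cosθ = (163)(14)cos(45°) = 1614 J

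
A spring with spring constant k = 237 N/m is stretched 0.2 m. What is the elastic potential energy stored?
PE = ½kx² = ½(237)(0.2)² = 4.74 J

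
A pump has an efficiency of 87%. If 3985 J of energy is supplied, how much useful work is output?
W_out = η·W_in = 0.87·3985 = 3466.95 J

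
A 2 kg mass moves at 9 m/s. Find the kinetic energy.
KE = ½mv² = ½(2)(9)² = 81.0 J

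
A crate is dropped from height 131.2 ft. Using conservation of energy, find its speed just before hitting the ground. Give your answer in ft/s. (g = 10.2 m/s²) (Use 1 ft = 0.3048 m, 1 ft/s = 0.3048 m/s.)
Convert to SI: h = 39.9898 m
mgh = ½mv² ⇒ v = √(2gh) = √(2·10.2·39.9898) = 28.5621 m/s = 93.71 ft/s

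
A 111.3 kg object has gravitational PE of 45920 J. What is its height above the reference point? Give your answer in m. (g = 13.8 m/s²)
h = PE/(mg) = 45920.0/(111.3·13.8) = 29.9 m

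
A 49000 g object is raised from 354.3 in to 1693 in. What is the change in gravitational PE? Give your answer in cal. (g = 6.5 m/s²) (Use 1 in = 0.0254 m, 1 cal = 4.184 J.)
Convert to SI: m = 49.0 kg, Δh = 34.003 m
ΔPE = mgΔh = (49.0)(6.5)(34.003) = 10829.9 J = 2588 cal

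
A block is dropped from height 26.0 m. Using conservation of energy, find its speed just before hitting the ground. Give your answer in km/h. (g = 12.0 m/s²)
mgh = ½mv² ⇒ v = √(2gh) = √(2·12.0·26.0) = 24.98 m/s = 89.93 km/h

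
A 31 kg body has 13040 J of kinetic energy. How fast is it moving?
v = √(2·KE/m) = √(2·13040/31) = 29.01 m/s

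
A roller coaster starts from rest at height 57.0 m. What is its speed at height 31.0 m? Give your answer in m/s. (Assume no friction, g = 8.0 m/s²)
mgh₁ = mgh₂ + ½mv² ⇒ v = √(2g(h₁−h₂)) = √(2·8.0·26.0) = 20.4 m/s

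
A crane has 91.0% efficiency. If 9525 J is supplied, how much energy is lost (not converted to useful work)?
W_lost = W_in(1 − η) = 9525·(1 − 0.91) = 857.3 J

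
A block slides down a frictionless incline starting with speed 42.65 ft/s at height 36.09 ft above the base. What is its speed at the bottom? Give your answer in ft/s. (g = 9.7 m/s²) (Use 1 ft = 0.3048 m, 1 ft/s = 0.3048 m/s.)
Convert to SI: v₀ = 12.9997 m/s, h = 11.0002 m
½mv₀² + mgh = ½mv² ⇒ v = √(v₀² + 2gh) = √(12.9997² + 2·9.7·11.0002) = 19.555 m/s = 64.16 ft/s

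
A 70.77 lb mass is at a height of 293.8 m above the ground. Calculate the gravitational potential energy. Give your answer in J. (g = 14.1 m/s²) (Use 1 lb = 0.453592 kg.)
Convert to SI: m = 32.1007 kg, h = 293.8 m
PE = mgh = (32.1007)(14.1)(293.8) = 133000 J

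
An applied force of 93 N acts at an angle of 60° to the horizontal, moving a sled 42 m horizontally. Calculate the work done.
W = F·d·cosθ = (93)(42)cos(60°) = 1953 J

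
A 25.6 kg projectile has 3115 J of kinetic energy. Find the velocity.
v = √(2·KE/m) = √(2·3115/25.6) = 15.6 m/s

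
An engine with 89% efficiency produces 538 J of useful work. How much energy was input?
W_in = W_out/η = 538/0.89 = 604.5 J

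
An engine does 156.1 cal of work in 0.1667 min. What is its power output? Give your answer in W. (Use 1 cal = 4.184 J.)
Convert to SI: W = 653.122 J, t = 10.002 s
P = W/t = 653.122/10.002 = 65.3 W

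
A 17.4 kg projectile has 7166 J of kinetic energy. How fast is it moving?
v = √(2·KE/m) = √(2·7166/17.4) = 28.7 m/s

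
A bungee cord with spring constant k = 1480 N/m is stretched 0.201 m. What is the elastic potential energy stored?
PE = ½kx² = ½(1480)(0.201)² = 29.9 J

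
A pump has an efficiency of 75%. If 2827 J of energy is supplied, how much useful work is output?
W_out = η·W_in = 0.75·2827 = 2120.25 J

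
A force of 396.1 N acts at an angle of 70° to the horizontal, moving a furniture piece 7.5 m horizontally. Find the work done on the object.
W = F·d·cosθ = (396.1)(7.5)cos(70°) = 1016 J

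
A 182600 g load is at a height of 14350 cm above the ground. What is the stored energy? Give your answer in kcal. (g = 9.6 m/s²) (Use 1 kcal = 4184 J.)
Convert to SI: m = 182.6 kg, h = 143.5 m
PE = mgh = (182.6)(9.6)(143.5) = 251550 J = 60.12 kcal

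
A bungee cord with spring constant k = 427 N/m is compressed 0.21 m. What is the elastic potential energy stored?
PE = ½kx² = ½(427)(0.21)² = 9.415 J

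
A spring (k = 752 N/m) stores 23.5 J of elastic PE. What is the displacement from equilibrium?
x = √(2·PE/k) = √(2·23.5/752) = 0.25 m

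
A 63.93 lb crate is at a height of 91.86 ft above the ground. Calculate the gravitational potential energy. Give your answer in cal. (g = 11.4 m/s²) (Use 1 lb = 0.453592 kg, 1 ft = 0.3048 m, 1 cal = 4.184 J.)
Convert to SI: m = 28.9981 kg, h = 27.9989 m
PE = mgh = (28.9981)(11.4)(27.9989) = 9255.85 J = 2212 cal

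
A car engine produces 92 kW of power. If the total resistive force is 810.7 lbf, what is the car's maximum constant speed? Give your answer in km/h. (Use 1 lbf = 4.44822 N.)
Convert to SI: F = 3606.17 N
P = Fv ⇒ v = P/F = 92000 W/3606.17 N = 25.5118 m/s = 91.84 km/h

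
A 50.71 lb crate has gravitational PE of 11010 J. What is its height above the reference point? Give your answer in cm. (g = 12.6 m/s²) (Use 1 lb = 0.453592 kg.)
Convert to SI: m = 23.0017 kg, PE = 11010.0 J
h = PE/(mg) = 11010.0/(23.0017·12.6) = 37.989 m = 3799 cm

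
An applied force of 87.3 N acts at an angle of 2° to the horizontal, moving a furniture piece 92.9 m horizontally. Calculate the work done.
W = F·d·cosθ = (87.3)(92.9)cos(2°) = 8105 J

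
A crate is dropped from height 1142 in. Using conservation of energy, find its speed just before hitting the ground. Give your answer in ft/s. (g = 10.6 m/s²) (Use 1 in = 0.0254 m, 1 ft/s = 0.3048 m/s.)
Convert to SI: h = 29.0068 m
mgh = ½mv² ⇒ v = √(2gh) = √(2·10.6·29.0068) = 24.7981 m/s = 81.36 ft/s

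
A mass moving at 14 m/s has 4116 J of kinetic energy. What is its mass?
m = 2·KE/v² = 2·4116/(14)² = 42.0 kg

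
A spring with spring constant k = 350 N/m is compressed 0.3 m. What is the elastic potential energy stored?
PE = ½kx² = ½(350)(0.3)² = 15.75 J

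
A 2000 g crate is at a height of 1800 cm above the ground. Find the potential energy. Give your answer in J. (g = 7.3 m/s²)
Convert to SI: m = 2.0 kg, h = 18.0 m
PE = mgh = (2.0)(7.3)(18.0) = 262.8 J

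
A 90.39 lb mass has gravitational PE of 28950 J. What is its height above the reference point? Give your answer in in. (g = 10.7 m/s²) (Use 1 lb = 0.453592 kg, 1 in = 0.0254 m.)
Convert to SI: m = 41.0002 kg, PE = 28950.0 J
h = PE/(mg) = 28950.0/(41.0002·10.7) = 65.9901 m = 2598 in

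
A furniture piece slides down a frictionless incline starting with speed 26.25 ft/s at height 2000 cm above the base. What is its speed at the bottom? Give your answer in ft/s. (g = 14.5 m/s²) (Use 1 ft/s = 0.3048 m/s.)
Convert to SI: v₀ = 8.001 m/s, h = 20.0 m
½mv₀² + mgh = ½mv² ⇒ v = √(v₀² + 2gh) = √(8.001² + 2·14.5·20.0) = 25.3775 m/s = 83.26 ft/s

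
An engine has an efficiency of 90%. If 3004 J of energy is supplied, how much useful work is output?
W_out = η·W_in = 0.9·3004 = 2703.6 J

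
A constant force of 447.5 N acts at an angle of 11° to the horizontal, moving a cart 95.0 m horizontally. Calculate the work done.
W = F·d·cosθ = (447.5)(95.0)cos(11°) = 41730 J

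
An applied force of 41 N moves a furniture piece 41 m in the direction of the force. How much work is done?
W = F·d = (41)(41) = 1681 J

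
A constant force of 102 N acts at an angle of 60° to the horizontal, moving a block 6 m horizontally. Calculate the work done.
W = F·d·cosθ = (102)(6)cos(60°) = 306.0 J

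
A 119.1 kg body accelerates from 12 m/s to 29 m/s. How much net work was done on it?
W = ΔKE = ½m(v₂² − v₁²) = ½(119.1)(29² − 12²) = 41506.35 J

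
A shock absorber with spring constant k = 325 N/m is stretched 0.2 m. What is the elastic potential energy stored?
PE = ½kx² = ½(325)(0.2)² = 6.5 J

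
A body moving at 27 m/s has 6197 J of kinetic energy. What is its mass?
m = 2·KE/v² = 2·6197/(27)² = 17.0 kg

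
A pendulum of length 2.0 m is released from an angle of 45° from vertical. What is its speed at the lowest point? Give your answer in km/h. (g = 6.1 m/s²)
h = L(1 − cosθ) = 2.0(1 − cos45°) = 0.585786 m
v = √(2gh) = √(2·6.1·0.585786) = 2.67331 m/s = 9.624 km/h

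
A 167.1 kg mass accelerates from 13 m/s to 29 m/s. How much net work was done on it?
W = ΔKE = ½m(v₂² − v₁²) = ½(167.1)(29² − 13²) = 56145.6 J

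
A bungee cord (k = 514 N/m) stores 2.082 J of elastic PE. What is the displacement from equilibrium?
x = √(2·PE/k) = √(2·2.082/514) = 0.09001 m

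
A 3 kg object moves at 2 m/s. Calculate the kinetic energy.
KE = ½mv² = ½(3)(2)² = 6.0 J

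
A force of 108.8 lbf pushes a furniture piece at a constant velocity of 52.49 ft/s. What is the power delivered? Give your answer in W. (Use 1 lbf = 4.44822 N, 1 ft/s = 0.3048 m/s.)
Convert to SI: F = 483.966 N, v = 15.999 m/s
P = Fv = (483.966)(15.999) = 7743 W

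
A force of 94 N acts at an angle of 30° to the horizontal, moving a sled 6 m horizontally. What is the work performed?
W = F·d·cosθ = (94)(6)cos(30°) = 488.4 J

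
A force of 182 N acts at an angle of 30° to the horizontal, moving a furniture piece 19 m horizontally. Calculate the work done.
W = F·d·cosθ = (182)(19)cos(30°) = 2995 J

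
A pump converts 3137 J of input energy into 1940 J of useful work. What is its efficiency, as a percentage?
η = W_out/W_in = 1940/3137 = 61.84%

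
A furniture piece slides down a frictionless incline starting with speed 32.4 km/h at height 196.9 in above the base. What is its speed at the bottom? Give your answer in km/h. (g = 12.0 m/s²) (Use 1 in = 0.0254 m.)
Convert to SI: v₀ = 9.0 m/s, h = 5.00126 m
½mv₀² + mgh = ½mv² ⇒ v = √(v₀² + 2gh) = √(9.0² + 2·12.0·5.00126) = 14.1785 m/s = 51.04 km/h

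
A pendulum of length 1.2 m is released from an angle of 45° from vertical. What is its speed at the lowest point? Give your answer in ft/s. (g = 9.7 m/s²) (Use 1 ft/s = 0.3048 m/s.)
h = L(1 − cosθ) = 1.2(1 − cos45°) = 0.351472 m
v = √(2gh) = √(2·9.7·0.351472) = 2.61124 m/s = 8.567 ft/s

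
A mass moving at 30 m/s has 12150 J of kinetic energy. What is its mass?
m = 2·KE/v² = 2·12150/(30)² = 27.0 kg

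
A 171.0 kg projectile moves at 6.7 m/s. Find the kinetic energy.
KE = ½mv² = ½(171.0)(6.7)² = 3838 J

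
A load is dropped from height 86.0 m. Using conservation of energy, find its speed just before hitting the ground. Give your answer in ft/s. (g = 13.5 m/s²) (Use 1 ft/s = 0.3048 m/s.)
mgh = ½mv² ⇒ v = √(2gh) = √(2·13.5·86.0) = 48.1871 m/s = 158.1 ft/s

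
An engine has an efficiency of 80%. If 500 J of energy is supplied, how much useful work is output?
W_out = η·W_in = 0.8·500 = 400.0 J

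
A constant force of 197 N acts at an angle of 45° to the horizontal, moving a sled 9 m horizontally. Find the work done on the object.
W = F·d·cosθ = (197)(9)cos(45°) = 1254 J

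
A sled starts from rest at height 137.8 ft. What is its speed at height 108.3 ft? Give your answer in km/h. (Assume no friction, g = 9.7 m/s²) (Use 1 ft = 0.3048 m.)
Convert to SI: h₁−h₂ = 8.9916 m
mgh₁ = mgh₂ + ½mv² ⇒ v = √(2g(h₁−h₂)) = √(2·9.7·8.9916) = 13.2075 m/s = 47.55 km/h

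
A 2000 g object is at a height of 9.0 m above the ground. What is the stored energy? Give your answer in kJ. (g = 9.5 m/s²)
Convert to SI: m = 2.0 kg, h = 9.0 m
PE = mgh = (2.0)(9.5)(9.0) = 171.0 J = 0.171 kJ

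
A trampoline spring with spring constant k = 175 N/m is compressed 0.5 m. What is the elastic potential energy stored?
PE = ½kx² = ½(175)(0.5)² = 21.88 J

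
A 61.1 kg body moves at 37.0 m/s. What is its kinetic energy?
KE = ½mv² = ½(61.1)(37.0)² = 41820 J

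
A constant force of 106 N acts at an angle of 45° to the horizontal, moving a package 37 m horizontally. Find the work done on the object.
W = F·d·cosθ = (106)(37)cos(45°) = 2773 J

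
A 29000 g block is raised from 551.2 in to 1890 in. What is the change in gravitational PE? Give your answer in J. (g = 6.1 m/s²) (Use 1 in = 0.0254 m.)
Convert to SI: m = 29.0 kg, Δh = 34.0055 m
ΔPE = mgΔh = (29.0)(6.1)(34.0055) = 6016 J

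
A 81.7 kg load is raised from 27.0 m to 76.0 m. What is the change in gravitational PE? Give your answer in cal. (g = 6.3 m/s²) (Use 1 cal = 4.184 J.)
ΔPE = mgΔh = (81.7)(6.3)(49.0) = 25220.8 J = 6028 cal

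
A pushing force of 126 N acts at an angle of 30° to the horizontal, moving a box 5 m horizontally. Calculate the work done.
W = F·d·cosθ = (126)(5)cos(30°) = 545.6 J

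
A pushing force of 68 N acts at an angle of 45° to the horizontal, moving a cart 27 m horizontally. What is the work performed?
W = F·d·cosθ = (68)(27)cos(45°) = 1298 J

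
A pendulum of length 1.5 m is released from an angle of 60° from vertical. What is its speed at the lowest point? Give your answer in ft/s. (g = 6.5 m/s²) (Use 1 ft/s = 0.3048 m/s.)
h = L(1 − cosθ) = 1.5(1 − cos60°) = 0.75 m
v = √(2gh) = √(2·6.5·0.75) = 3.1225 m/s = 10.24 ft/s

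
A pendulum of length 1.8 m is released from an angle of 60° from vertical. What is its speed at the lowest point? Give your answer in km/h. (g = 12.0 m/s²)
h = L(1 − cosθ) = 1.8(1 − cos60°) = 0.9 m
v = √(2gh) = √(2·12.0·0.9) = 4.64758 m/s = 16.73 km/h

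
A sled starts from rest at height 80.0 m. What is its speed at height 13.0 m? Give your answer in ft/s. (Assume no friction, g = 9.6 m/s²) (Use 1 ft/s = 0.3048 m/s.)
mgh₁ = mgh₂ + ½mv² ⇒ v = √(2g(h₁−h₂)) = √(2·9.6·67.0) = 35.8664 m/s = 117.7 ft/s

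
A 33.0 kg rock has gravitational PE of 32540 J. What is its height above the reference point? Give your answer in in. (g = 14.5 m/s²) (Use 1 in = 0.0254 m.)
h = PE/(mg) = 32540.0/(33.0·14.5) = 68.0042 m = 2677 in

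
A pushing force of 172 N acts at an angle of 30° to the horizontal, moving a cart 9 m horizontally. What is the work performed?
W = F·d·cosθ = (172)(9)cos(30°) = 1341 J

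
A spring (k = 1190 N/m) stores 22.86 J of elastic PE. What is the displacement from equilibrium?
x = √(2·PE/k) = √(2·22.86/1190) = 0.196 m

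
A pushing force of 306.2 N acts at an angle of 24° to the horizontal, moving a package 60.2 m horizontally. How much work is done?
W = F·d·cosθ = (306.2)(60.2)cos(24°) = 16840 J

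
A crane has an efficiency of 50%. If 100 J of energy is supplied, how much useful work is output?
W_out = η·W_in = 0.5·100 = 50.0 J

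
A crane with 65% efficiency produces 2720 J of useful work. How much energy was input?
W_in = W_out/η = 2720/0.65 = 4185 J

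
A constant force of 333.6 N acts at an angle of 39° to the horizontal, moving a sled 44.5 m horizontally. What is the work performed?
W = F·d·cosθ = (333.6)(44.5)cos(39°) = 11540 J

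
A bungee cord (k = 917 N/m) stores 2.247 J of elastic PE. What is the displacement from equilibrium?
x = √(2·PE/k) = √(2·2.247/917) = 0.07001 m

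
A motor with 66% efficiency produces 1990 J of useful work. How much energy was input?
W_in = W_out/η = 1990/0.66 = 3015 J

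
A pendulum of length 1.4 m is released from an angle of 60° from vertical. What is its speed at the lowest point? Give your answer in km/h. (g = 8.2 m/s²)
h = L(1 − cosθ) = 1.4(1 − cos60°) = 0.7 m
v = √(2gh) = √(2·8.2·0.7) = 3.38821 m/s = 12.2 km/h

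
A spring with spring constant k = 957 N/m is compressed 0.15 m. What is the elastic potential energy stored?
PE = ½kx² = ½(957)(0.15)² = 10.77 J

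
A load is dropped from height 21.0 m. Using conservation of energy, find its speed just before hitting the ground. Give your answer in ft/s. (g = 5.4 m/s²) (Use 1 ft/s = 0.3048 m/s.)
mgh = ½mv² ⇒ v = √(2gh) = √(2·5.4·21.0) = 15.0599 m/s = 49.41 ft/s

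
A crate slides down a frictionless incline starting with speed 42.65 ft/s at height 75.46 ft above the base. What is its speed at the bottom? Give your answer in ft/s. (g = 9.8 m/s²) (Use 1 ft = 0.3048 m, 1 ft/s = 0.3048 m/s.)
Convert to SI: v₀ = 12.9997 m/s, h = 23.0002 m
½mv₀² + mgh = ½mv² ⇒ v = √(v₀² + 2gh) = √(12.9997² + 2·9.8·23.0002) = 24.8957 m/s = 81.68 ft/s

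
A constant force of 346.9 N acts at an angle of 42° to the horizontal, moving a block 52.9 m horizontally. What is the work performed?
W = F·d·cosθ = (346.9)(52.9)cos(42°) = 13640 J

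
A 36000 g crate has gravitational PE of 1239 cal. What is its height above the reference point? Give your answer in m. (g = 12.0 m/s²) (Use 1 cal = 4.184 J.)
Convert to SI: m = 36.0 kg, PE = 5183.98 J
h = PE/(mg) = 5183.98/(36.0·12.0) = 12.0 m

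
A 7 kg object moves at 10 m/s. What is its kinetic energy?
KE = ½mv² = ½(7)(10)² = 350.0 J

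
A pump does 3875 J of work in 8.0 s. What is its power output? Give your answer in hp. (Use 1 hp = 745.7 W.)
P = W/t = 3875.0/8.0 = 484.375 W = 0.6496 hp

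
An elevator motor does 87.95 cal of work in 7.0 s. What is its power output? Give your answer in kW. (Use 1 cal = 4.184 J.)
Convert to SI: W = 367.983 J, t = 7.0 s
P = W/t = 367.983/7.0 = 52.569 W = 0.05257 kW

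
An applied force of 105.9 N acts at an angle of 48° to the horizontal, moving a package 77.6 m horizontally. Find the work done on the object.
W = F·d·cosθ = (105.9)(77.6)cos(48°) = 5499 J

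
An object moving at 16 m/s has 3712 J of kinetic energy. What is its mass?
m = 2·KE/v² = 2·3712/(16)² = 29.0 kg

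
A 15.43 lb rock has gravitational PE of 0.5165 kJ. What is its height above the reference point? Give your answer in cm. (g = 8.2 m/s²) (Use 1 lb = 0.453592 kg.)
Convert to SI: m = 6.99892 kg, PE = 516.5 J
h = PE/(mg) = 516.5/(6.99892·8.2) = 8.99964 m = 900.0 cm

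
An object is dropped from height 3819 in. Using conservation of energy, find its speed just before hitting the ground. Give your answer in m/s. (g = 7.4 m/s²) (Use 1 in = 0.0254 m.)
Convert to SI: h = 97.0026 m
mgh = ½mv² ⇒ v = √(2gh) = √(2·7.4·97.0026) = 37.89 m/s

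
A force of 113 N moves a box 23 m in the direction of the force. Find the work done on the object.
W = F·d = (113)(23) = 2599 J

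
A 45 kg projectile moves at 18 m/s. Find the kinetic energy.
KE = ½mv² = ½(45)(18)² = 7290.0 J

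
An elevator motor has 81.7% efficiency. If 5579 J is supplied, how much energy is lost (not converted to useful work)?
W_lost = W_in(1 − η) = 5579·(1 − 0.817) = 1021 J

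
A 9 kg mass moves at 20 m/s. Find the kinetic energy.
KE = ½mv² = ½(9)(20)² = 1800.0 J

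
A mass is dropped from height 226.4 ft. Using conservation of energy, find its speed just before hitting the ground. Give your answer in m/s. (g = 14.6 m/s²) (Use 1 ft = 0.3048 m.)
Convert to SI: h = 69.0067 m
mgh = ½mv² ⇒ v = √(2gh) = √(2·14.6·69.0067) = 44.89 m/s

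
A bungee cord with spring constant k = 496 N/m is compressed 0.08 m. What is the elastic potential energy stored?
PE = ½kx² = ½(496)(0.08)² = 1.587 J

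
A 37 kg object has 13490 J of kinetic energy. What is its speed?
v = √(2·KE/m) = √(2·13490/37) = 27.0 m/s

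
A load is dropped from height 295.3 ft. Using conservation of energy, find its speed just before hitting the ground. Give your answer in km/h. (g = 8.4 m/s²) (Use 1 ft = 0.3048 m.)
Convert to SI: h = 90.0074 m
mgh = ½mv² ⇒ v = √(2gh) = √(2·8.4·90.0074) = 38.8861 m/s = 140.0 km/h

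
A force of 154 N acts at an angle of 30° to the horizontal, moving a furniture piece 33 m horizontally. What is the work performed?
W = F·d·cosθ = (154)(33)cos(30°) = 4401 J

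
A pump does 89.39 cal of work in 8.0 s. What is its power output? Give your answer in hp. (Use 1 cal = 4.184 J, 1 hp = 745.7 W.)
Convert to SI: W = 374.008 J, t = 8.0 s
P = W/t = 374.008/8.0 = 46.751 W = 0.06269 hp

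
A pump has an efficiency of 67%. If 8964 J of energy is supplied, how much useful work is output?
W_out = η·W_in = 0.67·8964 = 6005.88 J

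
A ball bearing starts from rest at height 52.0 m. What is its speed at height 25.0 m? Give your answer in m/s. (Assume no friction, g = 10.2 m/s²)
mgh₁ = mgh₂ + ½mv² ⇒ v = √(2g(h₁−h₂)) = √(2·10.2·27.0) = 23.47 m/s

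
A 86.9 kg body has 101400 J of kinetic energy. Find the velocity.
v = √(2·KE/m) = √(2·101400/86.9) = 48.31 m/s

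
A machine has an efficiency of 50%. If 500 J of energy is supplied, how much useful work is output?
W_out = η·W_in = 0.5·500 = 250.0 J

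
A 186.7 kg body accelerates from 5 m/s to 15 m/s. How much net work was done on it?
W = ΔKE = ½m(v₂² − v₁²) = ½(186.7)(15² − 5²) = 18670.0 J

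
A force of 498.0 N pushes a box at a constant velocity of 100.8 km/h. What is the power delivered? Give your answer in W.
Convert to SI: F = 498.0 N, v = 28.0 m/s
P = Fv = (498.0)(28.0) = 13940 W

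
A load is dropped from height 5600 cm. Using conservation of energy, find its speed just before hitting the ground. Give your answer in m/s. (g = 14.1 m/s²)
Convert to SI: h = 56.0 m
mgh = ½mv² ⇒ v = √(2gh) = √(2·14.1·56.0) = 39.74 m/s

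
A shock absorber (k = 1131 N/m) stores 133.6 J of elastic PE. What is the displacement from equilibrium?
x = √(2·PE/k) = √(2·133.6/1131) = 0.4861 m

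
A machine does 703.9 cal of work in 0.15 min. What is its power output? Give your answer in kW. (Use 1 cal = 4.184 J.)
Convert to SI: W = 2945.12 J, t = 9.0 s
P = W/t = 2945.12/9.0 = 327.235 W = 0.3272 kW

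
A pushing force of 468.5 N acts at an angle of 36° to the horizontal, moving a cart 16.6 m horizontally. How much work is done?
W = F·d·cosθ = (468.5)(16.6)cos(36°) = 6292 J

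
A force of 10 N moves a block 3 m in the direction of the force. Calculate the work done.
W = F·d = (10)(3) = 30.0 J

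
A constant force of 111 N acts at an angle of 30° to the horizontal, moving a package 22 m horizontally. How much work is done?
W = F·d·cosθ = (111)(22)cos(30°) = 2115 J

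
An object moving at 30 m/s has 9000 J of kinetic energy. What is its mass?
m = 2·KE/v² = 2·9000/(30)² = 20.0 kg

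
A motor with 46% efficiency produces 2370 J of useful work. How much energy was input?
W_in = W_out/η = 2370/0.46 = 5152 J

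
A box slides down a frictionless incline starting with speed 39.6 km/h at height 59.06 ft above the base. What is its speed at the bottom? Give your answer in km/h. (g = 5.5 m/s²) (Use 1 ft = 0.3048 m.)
Convert to SI: v₀ = 11.0 m/s, h = 18.0015 m
½mv₀² + mgh = ½mv² ⇒ v = √(v₀² + 2gh) = √(11.0² + 2·5.5·18.0015) = 17.861 m/s = 64.3 km/h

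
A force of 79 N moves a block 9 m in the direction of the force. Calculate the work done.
W = F·d = (79)(9) = 711.0 J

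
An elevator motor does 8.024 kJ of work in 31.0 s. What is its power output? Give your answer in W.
Convert to SI: W = 8024.0 J, t = 31.0 s
P = W/t = 8024.0/31.0 = 258.8 W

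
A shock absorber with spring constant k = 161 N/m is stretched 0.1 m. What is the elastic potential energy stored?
PE = ½kx² = ½(161)(0.1)² = 0.805 J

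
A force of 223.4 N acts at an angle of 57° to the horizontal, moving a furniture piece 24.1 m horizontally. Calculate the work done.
W = F·d·cosθ = (223.4)(24.1)cos(57°) = 2932 J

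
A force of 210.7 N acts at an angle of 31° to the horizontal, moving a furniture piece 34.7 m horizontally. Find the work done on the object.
W = F·d·cosθ = (210.7)(34.7)cos(31°) = 6267 J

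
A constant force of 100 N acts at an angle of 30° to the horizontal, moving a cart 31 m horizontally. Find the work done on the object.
W = F·d·cosθ = (100)(31)cos(30°) = 2685 J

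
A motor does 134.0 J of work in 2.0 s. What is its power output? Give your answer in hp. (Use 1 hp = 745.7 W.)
P = W/t = 134.0/2.0 = 67.0 W = 0.08985 hp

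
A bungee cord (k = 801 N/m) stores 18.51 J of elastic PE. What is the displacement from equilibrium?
x = √(2·PE/k) = √(2·18.51/801) = 0.215 m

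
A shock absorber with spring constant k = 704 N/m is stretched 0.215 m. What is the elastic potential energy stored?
PE = ½kx² = ½(704)(0.215)² = 16.27 J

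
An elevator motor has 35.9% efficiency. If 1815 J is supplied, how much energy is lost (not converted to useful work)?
W_lost = W_in(1 − η) = 1815·(1 − 0.359) = 1163 J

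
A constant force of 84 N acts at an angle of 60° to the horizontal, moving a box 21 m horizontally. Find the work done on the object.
W = F·d·cosθ = (84)(21)cos(60°) = 882.0 J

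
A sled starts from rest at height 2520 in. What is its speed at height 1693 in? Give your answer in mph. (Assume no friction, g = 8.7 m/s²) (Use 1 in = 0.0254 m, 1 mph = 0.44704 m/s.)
Convert to SI: h₁−h₂ = 21.0058 m
mgh₁ = mgh₂ + ½mv² ⇒ v = √(2g(h₁−h₂)) = √(2·8.7·21.0058) = 19.1181 m/s = 42.77 mph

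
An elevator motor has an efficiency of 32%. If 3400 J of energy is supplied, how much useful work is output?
W_out = η·W_in = 0.32·3400 = 1088.0 J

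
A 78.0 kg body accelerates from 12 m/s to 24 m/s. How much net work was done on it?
W = ΔKE = ½m(v₂² − v₁²) = ½(78.0)(24² − 12²) = 16848.0 J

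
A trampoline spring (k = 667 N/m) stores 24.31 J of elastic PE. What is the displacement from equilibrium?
x = √(2·PE/k) = √(2·24.31/667) = 0.27 m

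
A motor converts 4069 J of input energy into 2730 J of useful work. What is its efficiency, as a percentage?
η = W_out/W_in = 2730/4069 = 67.09%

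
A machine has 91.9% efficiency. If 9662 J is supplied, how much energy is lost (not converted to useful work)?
W_lost = W_in(1 − η) = 9662·(1 − 0.919) = 782.6 J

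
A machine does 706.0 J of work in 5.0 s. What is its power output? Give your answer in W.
P = W/t = 706.0/5.0 = 141.2 W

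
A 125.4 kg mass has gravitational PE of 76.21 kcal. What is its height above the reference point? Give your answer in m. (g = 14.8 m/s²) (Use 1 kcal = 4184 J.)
Convert to SI: m = 125.4 kg, PE = 318863 J
h = PE/(mg) = 318863/(125.4·14.8) = 171.8 m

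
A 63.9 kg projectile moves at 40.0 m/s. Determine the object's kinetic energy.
KE = ½mv² = ½(63.9)(40.0)² = 51120 J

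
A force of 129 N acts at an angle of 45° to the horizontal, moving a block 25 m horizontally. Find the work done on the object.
W = F·d·cosθ = (129)(25)cos(45°) = 2280 J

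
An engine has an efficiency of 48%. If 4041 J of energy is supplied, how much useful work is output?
W_out = η·W_in = 0.48·4041 = 1939.68 J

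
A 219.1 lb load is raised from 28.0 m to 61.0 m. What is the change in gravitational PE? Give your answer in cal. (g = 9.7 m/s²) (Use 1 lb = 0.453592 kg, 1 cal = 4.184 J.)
Convert to SI: m = 99.382 kg, Δh = 33.0 m
ΔPE = mgΔh = (99.382)(9.7)(33.0) = 31812.2 J = 7603 cal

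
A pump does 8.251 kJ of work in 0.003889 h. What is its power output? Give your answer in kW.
Convert to SI: W = 8251.0 J, t = 14.0004 s
P = W/t = 8251.0/14.0004 = 589.34 W = 0.5893 kW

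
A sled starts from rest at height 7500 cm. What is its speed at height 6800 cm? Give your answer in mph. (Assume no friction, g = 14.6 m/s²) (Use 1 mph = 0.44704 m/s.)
Convert to SI: h₁−h₂ = 7.0 m
mgh₁ = mgh₂ + ½mv² ⇒ v = √(2g(h₁−h₂)) = √(2·14.6·7.0) = 14.2969 m/s = 31.98 mph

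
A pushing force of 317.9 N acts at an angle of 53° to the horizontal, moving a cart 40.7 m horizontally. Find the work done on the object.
W = F·d·cosθ = (317.9)(40.7)cos(53°) = 7787 J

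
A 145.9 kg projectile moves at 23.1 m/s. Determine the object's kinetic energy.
KE = ½mv² = ½(145.9)(23.1)² = 38930 J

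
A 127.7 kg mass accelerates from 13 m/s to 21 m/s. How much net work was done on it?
W = ΔKE = ½m(v₂² − v₁²) = ½(127.7)(21² − 13²) = 17367.2 J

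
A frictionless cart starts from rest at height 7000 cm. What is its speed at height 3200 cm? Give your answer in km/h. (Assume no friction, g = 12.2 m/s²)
Convert to SI: h₁−h₂ = 38.0 m
mgh₁ = mgh₂ + ½mv² ⇒ v = √(2g(h₁−h₂)) = √(2·12.2·38.0) = 30.45 m/s = 109.6 km/h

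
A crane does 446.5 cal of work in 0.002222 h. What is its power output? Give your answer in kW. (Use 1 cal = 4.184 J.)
Convert to SI: W = 1868.16 J, t = 7.9992 s
P = W/t = 1868.16/7.9992 = 233.543 W = 0.2335 kW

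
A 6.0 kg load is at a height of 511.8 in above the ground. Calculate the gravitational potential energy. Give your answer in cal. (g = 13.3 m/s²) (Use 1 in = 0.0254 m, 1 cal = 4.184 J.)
Convert to SI: m = 6.0 kg, h = 12.9997 m
PE = mgh = (6.0)(13.3)(12.9997) = 1037.38 J = 247.9 cal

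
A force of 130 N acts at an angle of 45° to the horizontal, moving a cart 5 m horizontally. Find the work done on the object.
W = F·d·cosθ = (130)(5)cos(45°) = 459.6 J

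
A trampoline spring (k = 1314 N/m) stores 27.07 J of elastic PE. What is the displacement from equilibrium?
x = √(2·PE/k) = √(2·27.07/1314) = 0.203 m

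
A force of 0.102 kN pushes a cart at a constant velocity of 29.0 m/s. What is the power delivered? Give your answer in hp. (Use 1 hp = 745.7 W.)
Convert to SI: F = 102.0 N, v = 29.0 m/s
P = Fv = (102.0)(29.0) = 2958.0 W = 3.967 hp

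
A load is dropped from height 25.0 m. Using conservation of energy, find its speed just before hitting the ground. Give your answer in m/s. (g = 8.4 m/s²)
mgh = ½mv² ⇒ v = √(2gh) = √(2·8.4·25.0) = 20.49 m/s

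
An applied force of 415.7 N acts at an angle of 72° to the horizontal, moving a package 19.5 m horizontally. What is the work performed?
W = F·d·cosθ = (415.7)(19.5)cos(72°) = 2505 J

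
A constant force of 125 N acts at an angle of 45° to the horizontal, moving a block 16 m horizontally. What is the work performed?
W = F·d·cosθ = (125)(16)cos(45°) = 1414 J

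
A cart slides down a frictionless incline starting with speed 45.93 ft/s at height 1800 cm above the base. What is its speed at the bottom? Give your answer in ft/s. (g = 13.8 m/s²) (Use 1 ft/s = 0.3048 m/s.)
Convert to SI: v₀ = 13.9995 m/s, h = 18.0 m
½mv₀² + mgh = ½mv² ⇒ v = √(v₀² + 2gh) = √(13.9995² + 2·13.8·18.0) = 26.3208 m/s = 86.35 ft/s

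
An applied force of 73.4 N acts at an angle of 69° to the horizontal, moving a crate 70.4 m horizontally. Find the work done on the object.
W = F·d·cosθ = (73.4)(70.4)cos(69°) = 1852 J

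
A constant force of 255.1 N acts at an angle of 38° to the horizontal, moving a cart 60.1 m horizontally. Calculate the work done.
W = F·d·cosθ = (255.1)(60.1)cos(38°) = 12080 J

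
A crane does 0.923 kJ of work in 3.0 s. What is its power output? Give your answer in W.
Convert to SI: W = 923.0 J, t = 3.0 s
P = W/t = 923.0/3.0 = 307.7 W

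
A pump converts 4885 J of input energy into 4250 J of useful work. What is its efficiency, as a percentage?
η = W_out/W_in = 4250/4885 = 87.0%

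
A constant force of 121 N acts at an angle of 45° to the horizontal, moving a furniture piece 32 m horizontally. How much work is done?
W = F·d·cosθ = (121)(32)cos(45°) = 2738 J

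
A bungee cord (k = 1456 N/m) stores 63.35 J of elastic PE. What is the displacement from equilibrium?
x = √(2·PE/k) = √(2·63.35/1456) = 0.295 m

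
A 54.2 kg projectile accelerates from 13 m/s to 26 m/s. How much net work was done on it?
W = ΔKE = ½m(v₂² − v₁²) = ½(54.2)(26² − 13²) = 13739.7 J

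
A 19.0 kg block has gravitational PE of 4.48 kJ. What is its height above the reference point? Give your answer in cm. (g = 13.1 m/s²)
Convert to SI: m = 19.0 kg, PE = 4480.0 J
h = PE/(mg) = 4480.0/(19.0·13.1) = 17.9992 m = 1800 cm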